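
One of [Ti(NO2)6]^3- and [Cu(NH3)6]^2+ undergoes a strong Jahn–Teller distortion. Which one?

[Cu(NH3)6]^2+

[Ti(NO2)6]^3-: Summing ligand charges against the −3 overall charge gives an oxidation state of +3 for titanium. Titanium is a group-4 element; Ti(III) is therefore d¹. The d¹ configuration leaves the e_g set evenly filled (or empty) — no strong Jahn–Teller driving force.
[Cu(NH3)6]^2+: Ligand charges: ammonia is neutral. With an overall charge of +2 the copper centre must be in the +2 oxidation state. Copper is a group-11 element; Cu(II) is therefore d⁹. The t₂g⁶e_g³ configuration has an unevenly filled e_g set; the Jahn–Teller theorem predicts a tetragonal distortion (typically axial elongation) to lift the degeneracy.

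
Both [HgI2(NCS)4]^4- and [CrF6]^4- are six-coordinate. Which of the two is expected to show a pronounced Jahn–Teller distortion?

[CrF6]^4-

[HgI2(NCS)4]^4-: Ligand charges: each iodide is −1; each isothiocyanate is −1. With an overall charge of −4 the mercury centre must be in the +2 oxidation state. Hg sits in group 12, so the d-electron count is 12 − 2 = 10. The d¹⁰ configuration leaves the e_g set evenly filled (or empty) — no strong Jahn–Teller driving force.
[CrF6]^4-: Summing ligand charges against the −4 overall charge gives an oxidation state of +2 for chromium. Chromium is a group-6 element; Cr(II) is therefore d⁴. Fluoride is a weak-field ligand for a first-row metal, so the complex is high-spin. The t₂g³e_g¹ (high-spin) configuration has an unevenly filled e_g set; the Jahn–Teller theorem predicts a tetragonal distortion (typically axial elongation) to lift the degeneracy.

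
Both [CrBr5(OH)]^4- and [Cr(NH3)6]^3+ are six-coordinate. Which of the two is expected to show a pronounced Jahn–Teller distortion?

[CrBr5(OH)]^4-: Ligand charges: each bromide is −1; each hydroxide is −1. With an overall charge of −4 the chromium centre must be in the +2 oxidation state. Chromium is a group-6 element; Cr(II) is therefore d⁴. Bromide and hydroxide are weak-field ligands for a first-row metal, so the complex is high-spin. The t₂g³e_g¹ (high-spin) configuration has an unevenly filled e_g set; the Jahn–Teller theorem predicts a tetragonal distortion (typically axial elongation) to lift the degeneracy.
[Cr(NH3)6]^3+: Summing ligand charges against the +3 overall charge gives an oxidation state of +3 for chromium. Chromium is a group-6 element; Cr(III) is therefore d³. The d³ configuration leaves the e_g set evenly filled (or empty) — no strong Jahn–Teller driving force.

[CrBr5(OH)]^4-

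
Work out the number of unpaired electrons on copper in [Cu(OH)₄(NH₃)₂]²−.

Summing ligand charges against the −2 overall charge gives an oxidation state of +2 for copper.
Copper is a group-11 element; Cu(II) is therefore d⁹.
In an octahedral field the d⁹ configuration is t₂g⁶e_g³ (only one arrangement possible), giving 1 unpaired electron.

1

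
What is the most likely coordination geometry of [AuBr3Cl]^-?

square planar

Each bromide is −1; each chloride is −1; balancing the −1 overall charge requires Au(III).
Group 11 minus oxidation state 3 gives a d⁸ configuration.
Coordination number: 4.
A 5d d⁸ ion has a large crystal-field splitting; square planar leaves the high-energy d_{x²−y²} orbital empty and maximises CFSE.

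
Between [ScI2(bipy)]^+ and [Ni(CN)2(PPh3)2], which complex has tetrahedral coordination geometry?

For [ScI2(bipy)]^+: Summing ligand charges against the +1 overall charge gives an oxidation state of +3 for scandium. Scandium is a group-3 element; Sc(III) is therefore d⁰. A d⁰ ion has no crystal-field stabilisation preference between square planar and tetrahedral, so four ligands adopt the sterically favoured tetrahedral geometry. → tetrahedral.
For [Ni(CN)2(PPh3)2]: Each cyanide is −1; triphenylphosphine is neutral; balancing the 0 overall charge requires Ni(II). Ni sits in group 10, so the d-electron count is 10 − 2 = 8. Cyanide and triphenylphosphine are strong-field ligands (high in the spectrochemical series). A 3d d⁸ ion with strong-field ligands gains enough CFSE to favour square planar over tetrahedral. → square planar.

[ScI2(bipy)]^+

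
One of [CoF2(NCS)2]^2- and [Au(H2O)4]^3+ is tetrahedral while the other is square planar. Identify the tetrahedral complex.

[CoF2(NCS)2]^2-

For [CoF2(NCS)2]^2-: Each fluoride is −1; each isothiocyanate is −1; balancing the −2 overall charge requires Co(II). Co sits in group 9, so the d-electron count is 9 − 2 = 7. For a high-spin 3d d⁷ ion with weak-field ligands the small Δₜ gives little square-planar CFSE advantage, so four ligands adopt the sterically favoured tetrahedral geometry. → tetrahedral.
For [Au(H2O)4]^3+: Water is neutral; balancing the +3 overall charge requires Au(III). Gold is a group-11 element; Au(III) is therefore d⁸. A 5d d⁸ ion has a large crystal-field splitting; square planar leaves the high-energy d_{x²−y²} orbital empty and maximises CFSE. → square planar.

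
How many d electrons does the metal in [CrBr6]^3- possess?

d3

Summing ligand charges against the −3 overall charge gives an oxidation state of +3 for chromium.
Cr sits in group 6, so the d-electron count is 6 − 3 = 3.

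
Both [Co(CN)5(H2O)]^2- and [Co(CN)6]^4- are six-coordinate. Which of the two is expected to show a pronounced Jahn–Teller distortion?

[Co(CN)5(H2O)]^2-: Ligand charges: each cyanide is −1; water is neutral. With an overall charge of −2 the cobalt centre must be in the +3 oxidation state. Group 9 minus oxidation state 3 gives a d⁶ configuration. Co(III) has an exceptionally large octahedral splitting and is low-spin with essentially every ligand except fluoride. The d⁶ configuration leaves the e_g set evenly filled (or empty) — no strong Jahn–Teller driving force.
[Co(CN)6]^4-: Summing ligand charges against the −4 overall charge gives an oxidation state of +2 for cobalt. Co sits in group 9, so the d-electron count is 9 − 2 = 7. Cyanide is a strong-field ligand (high in the spectrochemical series) for a first-row metal, so the complex is low-spin. The t₂g⁶e_g¹ (low-spin) configuration has an unevenly filled e_g set; the Jahn–Teller theorem predicts a tetragonal distortion (typically axial elongation) to lift the degeneracy.

[Co(CN)6]^4-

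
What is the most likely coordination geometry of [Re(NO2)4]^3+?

Each nitro (N-bound nitrite) is −1; balancing the +3 overall charge requires Re(VII).
Group 7 minus oxidation state 7 gives a d⁰ configuration.
Coordination number: 4.
A d⁰ ion has no crystal-field stabilisation preference between square planar and tetrahedral, so four ligands adopt the sterically favoured tetrahedral geometry.

tetrahedral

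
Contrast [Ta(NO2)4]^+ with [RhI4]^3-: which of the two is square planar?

For [Ta(NO2)4]^+: Summing ligand charges against the +1 overall charge gives an oxidation state of +5 for tantalum. Tantalum is a group-5 element; Ta(V) is therefore d⁰. A d⁰ ion has no crystal-field stabilisation preference between square planar and tetrahedral, so four ligands adopt the sterically favoured tetrahedral geometry. → tetrahedral.
For [RhI4]^3-: Each iodide is −1; balancing the −3 overall charge requires Rh(I). Group 9 minus oxidation state 1 gives a d⁸ configuration. A 4d d⁸ ion has a large crystal-field splitting; square planar leaves the high-energy d_{x²−y²} orbital empty and maximises CFSE. → square planar.

[RhI4]^3-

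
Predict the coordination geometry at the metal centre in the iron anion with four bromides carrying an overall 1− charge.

tetrahedral

Each bromide is −1; balancing the −1 overall charge requires Fe(III).
Iron is a group-8 element; Fe(III) is therefore d⁵.
With 4 monodentate ligands the coordination number is 4.
Bromide is a weak-field ligand.
A high-spin d⁵ ion has zero CFSE in either geometry, so four ligands adopt the sterically favoured tetrahedral geometry.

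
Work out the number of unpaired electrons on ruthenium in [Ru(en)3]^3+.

1

Ethylenediamine is neutral; balancing the +3 overall charge requires Ru(III).
Ru sits in group 8, so the d-electron count is 8 − 3 = 5.
Counting donor atoms: 3×ethylenediamine (bidentate) → 6 donors. Coordination number = 6.
The spin state decides the count: a 4d ion has a large Δₒ and is invariably low-spin.
An octahedral low-spin d⁵ ion is t₂g⁵e_g⁰, giving 1 unpaired electron.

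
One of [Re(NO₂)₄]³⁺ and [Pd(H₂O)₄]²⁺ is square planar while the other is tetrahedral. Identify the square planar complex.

For [Re(NO₂)₄]³⁺: Summing ligand charges against the +3 overall charge gives an oxidation state of +7 for rhenium. Rhenium is a group-7 element; Re(VII) is therefore d⁰. A d⁰ ion has no crystal-field stabilisation preference between square planar and tetrahedral, so four ligands adopt the sterically favoured tetrahedral geometry. → tetrahedral.
For [Pd(H₂O)₄]²⁺: Water is neutral; balancing the +2 overall charge requires Pd(II). Palladium is a group-10 element; Pd(II) is therefore d⁸. A 4d d⁸ ion has a large crystal-field splitting; square planar leaves the high-energy d_{x²−y²} orbital empty and maximises CFSE. → square planar.

[Pd(H₂O)₄]²⁺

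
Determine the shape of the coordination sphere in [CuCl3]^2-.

Ligand charges: each chloride is −1. With an overall charge of −2 the copper centre must be in the +1 oxidation state.
Copper is a group-11 element; Cu(I) is therefore d¹⁰.
With 3 monodentate ligands the coordination number is 3.
Three ligands around a d¹⁰ centre minimise repulsion in a trigonal-planar arrangement.

trigonal planar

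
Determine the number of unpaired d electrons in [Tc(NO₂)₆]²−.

Each nitro (N-bound nitrite) is −1; balancing the −2 overall charge requires Tc(IV).
Group 7 minus oxidation state 4 gives a d³ configuration.
In an octahedral field the d³ configuration is t₂g³e_g⁰ (only one arrangement possible), giving 3 unpaired electrons.

3 unpaired electrons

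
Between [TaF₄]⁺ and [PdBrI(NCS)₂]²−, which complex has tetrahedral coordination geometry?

For [TaF₄]⁺: Summing ligand charges against the +1 overall charge gives an oxidation state of +5 for tantalum. Tantalum is a group-5 element; Ta(V) is therefore d⁰. A d⁰ ion has no crystal-field stabilisation preference between square planar and tetrahedral, so four ligands adopt the sterically favoured tetrahedral geometry. → tetrahedral.
For [PdBrI(NCS)₂]²−: Each bromide is −1; each iodide is −1; each isothiocyanate is −1; balancing the −2 overall charge requires Pd(II). Group 10 minus oxidation state 2 gives a d⁸ configuration. A 4d d⁸ ion has a large crystal-field splitting; square planar leaves the high-energy d_{x²−y²} orbital empty and maximises CFSE. → square planar.

[TaF₄]⁺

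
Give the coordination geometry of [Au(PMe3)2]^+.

linear

Ligand charges: trimethylphosphine is neutral. With an overall charge of +1 the gold centre must be in the +1 oxidation state.
Gold is a group-11 element; Au(I) is therefore d¹⁰.
Coordination number: 2.
A d¹⁰ ion with only two ligands adopts a linear arrangement (sp hybridisation; no CFSE preference).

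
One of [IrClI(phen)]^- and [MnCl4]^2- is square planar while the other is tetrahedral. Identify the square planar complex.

[IrClI(phen)]^-

For [IrClI(phen)]^-: Each chloride is −1; each iodide is −1; 1,10-phenanthroline is neutral; balancing the −1 overall charge requires Ir(I). Iridium is a group-9 element; Ir(I) is therefore d⁸. A 5d d⁸ ion has a large crystal-field splitting; square planar leaves the high-energy d_{x²−y²} orbital empty and maximises CFSE. → square planar.
For [MnCl4]^2-: Summing ligand charges against the −2 overall charge gives an oxidation state of +2 for manganese. Group 7 minus oxidation state 2 gives a d⁵ configuration. A high-spin d⁵ ion has zero CFSE in either geometry, so four ligands adopt the sterically favoured tetrahedral geometry. → tetrahedral.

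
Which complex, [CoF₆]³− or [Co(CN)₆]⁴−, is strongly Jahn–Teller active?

[CoF₆]³−: Ligand charges: each fluoride is −1. With an overall charge of −3 the cobalt centre must be in the +3 oxidation state. Co sits in group 9, so the d-electron count is 9 − 3 = 6. Fluoride is the one ligand weak enough to leave Co(III) high-spin — [CoF₆]³⁻ is the classic exception. The d⁶ configuration leaves the e_g set evenly filled (or empty) — no strong Jahn–Teller driving force.
[Co(CN)₆]⁴−: Each cyanide is −1; balancing the −4 overall charge requires Co(II). Group 9 minus oxidation state 2 gives a d⁷ configuration. Cyanide is a strong-field ligand (high in the spectrochemical series) for a first-row metal, so the complex is low-spin. The t₂g⁶e_g¹ (low-spin) configuration has an unevenly filled e_g set; the Jahn–Teller theorem predicts a tetragonal distortion (typically axial elongation) to lift the degeneracy.

[Co(CN)₆]⁴−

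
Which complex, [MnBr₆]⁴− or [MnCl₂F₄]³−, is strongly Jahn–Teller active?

[MnBr₆]⁴−: Summing ligand charges against the −4 overall charge gives an oxidation state of +2 for manganese. Group 7 minus oxidation state 2 gives a d⁵ configuration. Bromide is a weak-field ligand for a first-row metal, so the complex is high-spin. The d⁵ configuration leaves the e_g set evenly filled (or empty) — no strong Jahn–Teller driving force.
[MnCl₂F₄]³−: Ligand charges: each chloride is −1; each fluoride is −1. With an overall charge of −3 the manganese centre must be in the +3 oxidation state. Mn sits in group 7, so the d-electron count is 7 − 3 = 4. Chloride and fluoride are weak-field ligands for a first-row metal, so the complex is high-spin. The t₂g³e_g¹ (high-spin) configuration has an unevenly filled e_g set; the Jahn–Teller theorem predicts a tetragonal distortion (typically axial elongation) to lift the degeneracy.

[MnCl₂F₄]³−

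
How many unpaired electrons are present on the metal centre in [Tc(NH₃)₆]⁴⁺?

3 unpaired electrons

Summing ligand charges against the +4 overall charge gives an oxidation state of +4 for technetium.
Group 7 minus oxidation state 4 gives a d³ configuration.
In an octahedral field the d³ configuration is t₂g³e_g⁰ (only one arrangement possible), giving 3 unpaired electrons.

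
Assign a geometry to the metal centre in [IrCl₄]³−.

square planar

Ligand charges: each chloride is −1. With an overall charge of −3 the iridium centre must be in the +1 oxidation state.
Iridium is a group-9 element; Ir(I) is therefore d⁸.
With 4 monodentate ligands the coordination number is 4.
A 5d d⁸ ion has a large crystal-field splitting; square planar leaves the high-energy d_{x²−y²} orbital empty and maximises CFSE.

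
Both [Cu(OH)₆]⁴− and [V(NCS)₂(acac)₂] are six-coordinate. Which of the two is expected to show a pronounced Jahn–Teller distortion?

[Cu(OH)₆]⁴−

[Cu(OH)₆]⁴−: Each hydroxide is −1; balancing the −4 overall charge requires Cu(II). Cu sits in group 11, so the d-electron count is 11 − 2 = 9. The t₂g⁶e_g³ configuration has an unevenly filled e_g set; the Jahn–Teller theorem predicts a tetragonal distortion (typically axial elongation) to lift the degeneracy.
[V(NCS)₂(acac)₂]: Summing ligand charges against the 0 overall charge gives an oxidation state of +4 for vanadium. V sits in group 5, so the d-electron count is 5 − 4 = 1. The d¹ configuration leaves the e_g set evenly filled (or empty) — no strong Jahn–Teller driving force.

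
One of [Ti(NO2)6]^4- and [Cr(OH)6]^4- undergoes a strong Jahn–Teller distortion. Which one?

[Cr(OH)6]^4-

[Ti(NO2)6]^4-: Ligand charges: each nitro (N-bound nitrite) is −1. With an overall charge of −4 the titanium centre must be in the +2 oxidation state. Ti sits in group 4, so the d-electron count is 4 − 2 = 2. The d² configuration leaves the e_g set evenly filled (or empty) — no strong Jahn–Teller driving force.
[Cr(OH)6]^4-: Ligand charges: each hydroxide is −1. With an overall charge of −4 the chromium centre must be in the +2 oxidation state. Group 6 minus oxidation state 2 gives a d⁴ configuration. Hydroxide is a weak-field ligand for a first-row metal, so the complex is high-spin. The t₂g³e_g¹ (high-spin) configuration has an unevenly filled e_g set; the Jahn–Teller theorem predicts a tetragonal distortion (typically axial elongation) to lift the degeneracy.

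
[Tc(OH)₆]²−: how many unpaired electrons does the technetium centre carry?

3

Summing ligand charges against the −2 overall charge gives an oxidation state of +4 for technetium.
Tc sits in group 7, so the d-electron count is 7 − 4 = 3.
In an octahedral field the d³ configuration is t₂g³e_g⁰ (only one arrangement possible), giving 3 unpaired electrons.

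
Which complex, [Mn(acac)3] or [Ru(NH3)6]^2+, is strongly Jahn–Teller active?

[Mn(acac)3]: Ligand charges: each acetylacetonate is −1. With an overall charge of 0 the manganese centre must be in the +3 oxidation state. Mn sits in group 7, so the d-electron count is 7 − 3 = 4. Acetylacetonate is a weak-field ligand for a first-row metal, so the complex is high-spin. The t₂g³e_g¹ (high-spin) configuration has an unevenly filled e_g set; the Jahn–Teller theorem predicts a tetragonal distortion (typically axial elongation) to lift the degeneracy.
[Ru(NH3)6]^2+: Ligand charges: ammonia is neutral. With an overall charge of +2 the ruthenium centre must be in the +2 oxidation state. Ruthenium is a group-8 element; Ru(II) is therefore d⁶. A 4d ion has a large Δₒ and is invariably low-spin. The d⁶ configuration leaves the e_g set evenly filled (or empty) — no strong Jahn–Teller driving force.

[Mn(acac)3]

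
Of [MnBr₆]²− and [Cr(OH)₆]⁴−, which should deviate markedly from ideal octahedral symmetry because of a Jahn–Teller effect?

[MnBr₆]²−: Ligand charges: each bromide is −1. With an overall charge of −2 the manganese centre must be in the +4 oxidation state. Mn sits in group 7, so the d-electron count is 7 − 4 = 3. The d³ configuration leaves the e_g set evenly filled (or empty) — no strong Jahn–Teller driving force.
[Cr(OH)₆]⁴−: Each hydroxide is −1; balancing the −4 overall charge requires Cr(II). Group 6 minus oxidation state 2 gives a d⁴ configuration. Hydroxide is a weak-field ligand for a first-row metal, so the complex is high-spin. The t₂g³e_g¹ (high-spin) configuration has an unevenly filled e_g set; the Jahn–Teller theorem predicts a tetragonal distortion (typically axial elongation) to lift the degeneracy.

[Cr(OH)₆]⁴−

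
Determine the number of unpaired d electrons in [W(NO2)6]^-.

1

Ligand charges: each nitro (N-bound nitrite) is −1. With an overall charge of −1 the tungsten centre must be in the +5 oxidation state.
Tungsten is a group-6 element; W(V) is therefore d¹.
In an octahedral field the d¹ configuration is t₂g¹e_g⁰ (only one arrangement possible), giving 1 unpaired electron.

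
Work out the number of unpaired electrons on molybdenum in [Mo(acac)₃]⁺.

Each acetylacetonate is −1; balancing the +1 overall charge requires Mo(IV).
Molybdenum is a group-6 element; Mo(IV) is therefore d².
Counting donor atoms: 3×acetylacetonate (bidentate) → 6 donors. Coordination number = 6.
In an octahedral field the d² configuration is t₂g²e_g⁰ (only one arrangement possible), giving 2 unpaired electrons.

2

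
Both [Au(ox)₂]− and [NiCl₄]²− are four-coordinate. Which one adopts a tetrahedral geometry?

[NiCl₄]²−

For [Au(ox)₂]−: Ligand charges: each oxalate is −2. With an overall charge of −1 the gold centre must be in the +3 oxidation state. Gold is a group-11 element; Au(III) is therefore d⁸. A 5d d⁸ ion has a large crystal-field splitting; square planar leaves the high-energy d_{x²−y²} orbital empty and maximises CFSE. → square planar.
For [NiCl₄]²−: Summing ligand charges against the −2 overall charge gives an oxidation state of +2 for nickel. Group 10 minus oxidation state 2 gives a d⁸ configuration. Chloride is a weak-field ligand. With weak-field ligands the CFSE gain from square planar is small, so a 3d d⁸ ion takes the sterically preferred tetrahedral geometry. → tetrahedral.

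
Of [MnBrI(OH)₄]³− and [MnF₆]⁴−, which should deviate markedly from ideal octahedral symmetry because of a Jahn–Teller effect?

[MnBrI(OH)₄]³−: Ligand charges: each bromide is −1; each iodide is −1; each hydroxide is −1. With an overall charge of −3 the manganese centre must be in the +3 oxidation state. Manganese is a group-7 element; Mn(III) is therefore d⁴. Bromide, hydroxide, and iodide are weak-field ligands for a first-row metal, so the complex is high-spin. The t₂g³e_g¹ (high-spin) configuration has an unevenly filled e_g set; the Jahn–Teller theorem predicts a tetragonal distortion (typically axial elongation) to lift the degeneracy.
[MnF₆]⁴−: Ligand charges: each fluoride is −1. With an overall charge of −4 the manganese centre must be in the +2 oxidation state. Mn sits in group 7, so the d-electron count is 7 − 2 = 5. Fluoride is a weak-field ligand for a first-row metal, so the complex is high-spin. The d⁵ configuration leaves the e_g set evenly filled (or empty) — no strong Jahn–Teller driving force.

[MnBrI(OH)₄]³−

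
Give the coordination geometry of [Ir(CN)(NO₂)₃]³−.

Summing ligand charges against the −3 overall charge gives an oxidation state of +1 for iridium.
Iridium is a group-9 element; Ir(I) is therefore d⁸.
With 4 monodentate ligands the coordination number is 4.
A 5d d⁸ ion has a large crystal-field splitting; square planar leaves the high-energy d_{x²−y²} orbital empty and maximises CFSE.

square planar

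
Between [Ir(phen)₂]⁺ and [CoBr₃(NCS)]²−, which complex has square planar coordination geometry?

[Ir(phen)₂]⁺

For [Ir(phen)₂]⁺: 1,10-phenanthroline is neutral; balancing the +1 overall charge requires Ir(I). Group 9 minus oxidation state 1 gives a d⁸ configuration. A 5d d⁸ ion has a large crystal-field splitting; square planar leaves the high-energy d_{x²−y²} orbital empty and maximises CFSE. → square planar.
For [CoBr₃(NCS)]²−: Summing ligand charges against the −2 overall charge gives an oxidation state of +2 for cobalt. Co sits in group 9, so the d-electron count is 9 − 2 = 7. For a high-spin 3d d⁷ ion with weak-field ligands the small Δₜ gives little square-planar CFSE advantage, so four ligands adopt the sterically favoured tetrahedral geometry. → tetrahedral.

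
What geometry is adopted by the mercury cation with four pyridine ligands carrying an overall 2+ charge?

tetrahedral

Summing ligand charges against the +2 overall charge gives an oxidation state of +2 for mercury.
Hg sits in group 12, so the d-electron count is 12 − 2 = 10.
With 4 monodentate ligands the coordination number is 4.
A d¹⁰ ion has no crystal-field stabilisation preference between square planar and tetrahedral, so four ligands adopt the sterically favoured tetrahedral geometry.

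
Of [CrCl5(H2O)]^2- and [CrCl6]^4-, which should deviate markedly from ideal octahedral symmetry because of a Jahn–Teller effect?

[CrCl5(H2O)]^2-: Each chloride is −1; water is neutral; balancing the −2 overall charge requires Cr(III). Cr sits in group 6, so the d-electron count is 6 − 3 = 3. The d³ configuration leaves the e_g set evenly filled (or empty) — no strong Jahn–Teller driving force.
[CrCl6]^4-: Ligand charges: each chloride is −1. With an overall charge of −4 the chromium centre must be in the +2 oxidation state. Chromium is a group-6 element; Cr(II) is therefore d⁴. Chloride is a weak-field ligand for a first-row metal, so the complex is high-spin. The t₂g³e_g¹ (high-spin) configuration has an unevenly filled e_g set; the Jahn–Teller theorem predicts a tetragonal distortion (typically axial elongation) to lift the degeneracy.

[CrCl6]^4-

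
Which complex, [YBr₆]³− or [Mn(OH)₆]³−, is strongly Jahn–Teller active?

[Mn(OH)₆]³−

[YBr₆]³−: Each bromide is −1; balancing the −3 overall charge requires Y(III). Group 3 minus oxidation state 3 gives a d⁰ configuration. The d⁰ configuration leaves the e_g set evenly filled (or empty) — no strong Jahn–Teller driving force.
[Mn(OH)₆]³−: Ligand charges: each hydroxide is −1. With an overall charge of −3 the manganese centre must be in the +3 oxidation state. Mn sits in group 7, so the d-electron count is 7 − 3 = 4. Hydroxide is a weak-field ligand for a first-row metal, so the complex is high-spin. The t₂g³e_g¹ (high-spin) configuration has an unevenly filled e_g set; the Jahn–Teller theorem predicts a tetragonal distortion (typically axial elongation) to lift the degeneracy.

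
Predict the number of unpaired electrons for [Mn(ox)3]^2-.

Summing ligand charges against the −2 overall charge gives an oxidation state of +4 for manganese.
Group 7 minus oxidation state 4 gives a d³ configuration.
Counting donor atoms: 3×oxalate (bidentate) → 6 donors. Coordination number = 6.
In an octahedral field the d³ configuration is t₂g³e_g⁰ (only one arrangement possible), giving 3 unpaired electrons.

3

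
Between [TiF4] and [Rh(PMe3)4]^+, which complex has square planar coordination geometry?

For [TiF4]: Each fluoride is −1; balancing the 0 overall charge requires Ti(IV). Ti sits in group 4, so the d-electron count is 4 − 4 = 0. A d⁰ ion has no crystal-field stabilisation preference between square planar and tetrahedral, so four ligands adopt the sterically favoured tetrahedral geometry. → tetrahedral.
For [Rh(PMe3)4]^+: Ligand charges: trimethylphosphine is neutral. With an overall charge of +1 the rhodium centre must be in the +1 oxidation state. Group 9 minus oxidation state 1 gives a d⁸ configuration. A 4d d⁸ ion has a large crystal-field splitting; square planar leaves the high-energy d_{x²−y²} orbital empty and maximises CFSE. → square planar.

[Rh(PMe3)4]^+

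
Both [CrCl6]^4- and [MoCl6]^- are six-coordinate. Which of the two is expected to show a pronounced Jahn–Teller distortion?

[CrCl6]^4-

[CrCl6]^4-: Ligand charges: each chloride is −1. With an overall charge of −4 the chromium centre must be in the +2 oxidation state. Chromium is a group-6 element; Cr(II) is therefore d⁴. Chloride is a weak-field ligand for a first-row metal, so the complex is high-spin. The t₂g³e_g¹ (high-spin) configuration has an unevenly filled e_g set; the Jahn–Teller theorem predicts a tetragonal distortion (typically axial elongation) to lift the degeneracy.
[MoCl6]^-: Ligand charges: each chloride is −1. With an overall charge of −1 the molybdenum centre must be in the +5 oxidation state. Mo sits in group 6, so the d-electron count is 6 − 5 = 1. The d¹ configuration leaves the e_g set evenly filled (or empty) — no strong Jahn–Teller driving force.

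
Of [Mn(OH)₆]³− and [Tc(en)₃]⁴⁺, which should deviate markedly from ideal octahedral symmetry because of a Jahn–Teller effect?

[Mn(OH)₆]³−

[Mn(OH)₆]³−: Ligand charges: each hydroxide is −1. With an overall charge of −3 the manganese centre must be in the +3 oxidation state. Group 7 minus oxidation state 3 gives a d⁴ configuration. Hydroxide is a weak-field ligand for a first-row metal, so the complex is high-spin. The t₂g³e_g¹ (high-spin) configuration has an unevenly filled e_g set; the Jahn–Teller theorem predicts a tetragonal distortion (typically axial elongation) to lift the degeneracy.
[Tc(en)₃]⁴⁺: Ligand charges: ethylenediamine is neutral. With an overall charge of +4 the technetium centre must be in the +4 oxidation state. Group 7 minus oxidation state 4 gives a d³ configuration. The d³ configuration leaves the e_g set evenly filled (or empty) — no strong Jahn–Teller driving force.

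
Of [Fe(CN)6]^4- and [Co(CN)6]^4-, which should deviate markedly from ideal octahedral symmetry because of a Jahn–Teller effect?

[Co(CN)6]^4-

[Fe(CN)6]^4-: Each cyanide is −1; balancing the −4 overall charge requires Fe(II). Iron is a group-8 element; Fe(II) is therefore d⁶. Cyanide is a strong-field ligand (high in the spectrochemical series) for a first-row metal, so the complex is low-spin. The d⁶ configuration leaves the e_g set evenly filled (or empty) — no strong Jahn–Teller driving force.
[Co(CN)6]^4-: Ligand charges: each cyanide is −1. With an overall charge of −4 the cobalt centre must be in the +2 oxidation state. Co sits in group 9, so the d-electron count is 9 − 2 = 7. Cyanide is a strong-field ligand (high in the spectrochemical series) for a first-row metal, so the complex is low-spin. The t₂g⁶e_g¹ (low-spin) configuration has an unevenly filled e_g set; the Jahn–Teller theorem predicts a tetragonal distortion (typically axial elongation) to lift the degeneracy.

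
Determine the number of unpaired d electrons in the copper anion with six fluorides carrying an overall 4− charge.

1 unpaired electron

Each fluoride is −1; balancing the −4 overall charge requires Cu(II).
Cu sits in group 11, so the d-electron count is 11 − 2 = 9.
In an octahedral field the d⁹ configuration is t₂g⁶e_g³ (only one arrangement possible), giving 1 unpaired electron.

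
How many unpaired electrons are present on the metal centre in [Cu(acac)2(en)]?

Summing ligand charges against the 0 overall charge gives an oxidation state of +2 for copper.
Copper is a group-11 element; Cu(II) is therefore d⁹.
Counting donor atoms: 2×acetylacetonate (bidentate) → 4 donors; 1×ethylenediamine (bidentate) → 2 donors. Coordination number = 6.
In an octahedral field the d⁹ configuration is t₂g⁶e_g³ (only one arrangement possible), giving 1 unpaired electron.

1 unpaired electron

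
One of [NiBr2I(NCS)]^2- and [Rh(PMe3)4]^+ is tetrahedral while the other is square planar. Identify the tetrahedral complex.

[NiBr2I(NCS)]^2-

For [NiBr2I(NCS)]^2-: Ligand charges: each bromide is −1; each iodide is −1; each isothiocyanate is −1. With an overall charge of −2 the nickel centre must be in the +2 oxidation state. Ni sits in group 10, so the d-electron count is 10 − 2 = 8. Bromide, iodide, and isothiocyanate are weak-field ligands. With weak-field ligands the CFSE gain from square planar is small, so a 3d d⁸ ion takes the sterically preferred tetrahedral geometry. → tetrahedral.
For [Rh(PMe3)4]^+: Summing ligand charges against the +1 overall charge gives an oxidation state of +1 for rhodium. Group 9 minus oxidation state 1 gives a d⁸ configuration. A 4d d⁸ ion has a large crystal-field splitting; square planar leaves the high-energy d_{x²−y²} orbital empty and maximises CFSE. → square planar.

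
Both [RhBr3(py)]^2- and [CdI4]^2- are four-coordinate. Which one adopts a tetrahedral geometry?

For [RhBr3(py)]^2-: Ligand charges: each bromide is −1; pyridine is neutral. With an overall charge of −2 the rhodium centre must be in the +1 oxidation state. Rhodium is a group-9 element; Rh(I) is therefore d⁸. A 4d d⁸ ion has a large crystal-field splitting; square planar leaves the high-energy d_{x²−y²} orbital empty and maximises CFSE. → square planar.
For [CdI4]^2-: Ligand charges: each iodide is −1. With an overall charge of −2 the cadmium centre must be in the +2 oxidation state. Group 12 minus oxidation state 2 gives a d¹⁰ configuration. A d¹⁰ ion has no crystal-field stabilisation preference between square planar and tetrahedral, so four ligands adopt the sterically favoured tetrahedral geometry. → tetrahedral.

[CdI4]^2-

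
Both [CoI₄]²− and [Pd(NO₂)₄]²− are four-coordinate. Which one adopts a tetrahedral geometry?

[CoI₄]²−

For [CoI₄]²−: Each iodide is −1; balancing the −2 overall charge requires Co(II). Group 9 minus oxidation state 2 gives a d⁷ configuration. For a high-spin 3d d⁷ ion with weak-field ligands the small Δₜ gives little square-planar CFSE advantage, so four ligands adopt the sterically favoured tetrahedral geometry. → tetrahedral.
For [Pd(NO₂)₄]²−: Each nitro (N-bound nitrite) is −1; balancing the −2 overall charge requires Pd(II). Palladium is a group-10 element; Pd(II) is therefore d⁸. A 4d d⁸ ion has a large crystal-field splitting; square planar leaves the high-energy d_{x²−y²} orbital empty and maximises CFSE. → square planar.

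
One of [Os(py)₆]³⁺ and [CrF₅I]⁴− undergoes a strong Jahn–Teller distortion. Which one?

[Os(py)₆]³⁺: Summing ligand charges against the +3 overall charge gives an oxidation state of +3 for osmium. Group 8 minus oxidation state 3 gives a d⁵ configuration. A 5d ion has a large Δₒ and is invariably low-spin. The d⁵ configuration leaves the e_g set evenly filled (or empty) — no strong Jahn–Teller driving force.
[CrF₅I]⁴−: Summing ligand charges against the −4 overall charge gives an oxidation state of +2 for chromium. Group 6 minus oxidation state 2 gives a d⁴ configuration. Fluoride and iodide are weak-field ligands for a first-row metal, so the complex is high-spin. The t₂g³e_g¹ (high-spin) configuration has an unevenly filled e_g set; the Jahn–Teller theorem predicts a tetragonal distortion (typically axial elongation) to lift the degeneracy.

[CrF₅I]⁴−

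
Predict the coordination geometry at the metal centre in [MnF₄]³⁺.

Ligand charges: each fluoride is −1. With an overall charge of +3 the manganese centre must be in the +7 oxidation state.
Manganese is a group-7 element; Mn(VII) is therefore d⁰.
Coordination number: 4.
A d⁰ ion has no crystal-field stabilisation preference between square planar and tetrahedral, so four ligands adopt the sterically favoured tetrahedral geometry.

tetrahedral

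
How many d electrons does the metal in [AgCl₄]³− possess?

Each chloride is −1; balancing the −3 overall charge requires Ag(I).
Silver is a group-11 element; Ag(I) is therefore d¹⁰.

d10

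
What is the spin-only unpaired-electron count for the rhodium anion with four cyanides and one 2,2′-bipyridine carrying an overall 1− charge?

Summing ligand charges against the −1 overall charge gives an oxidation state of +3 for rhodium.
Rhodium is a group-9 element; Rh(III) is therefore d⁶.
Counting donor atoms: 4×cyanide (monodentate) → 4 donors; 1×2,2′-bipyridine (bidentate) → 2 donors. Coordination number = 6.
The spin state decides the count: a 4d ion has a large Δₒ and is invariably low-spin.
An octahedral low-spin d⁶ ion is t₂g⁶e_g⁰, giving 0 unpaired electrons.

0 unpaired electrons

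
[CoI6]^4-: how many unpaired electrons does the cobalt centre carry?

3 unpaired electrons

Ligand charges: each iodide is −1. With an overall charge of −4 the cobalt centre must be in the +2 oxidation state.
Co sits in group 9, so the d-electron count is 9 − 2 = 7.
The spin state decides the count: Iodide is a weak-field ligand for a first-row metal, so the complex is high-spin.
An octahedral high-spin d⁷ ion is t₂g⁵e_g², giving 3 unpaired electrons.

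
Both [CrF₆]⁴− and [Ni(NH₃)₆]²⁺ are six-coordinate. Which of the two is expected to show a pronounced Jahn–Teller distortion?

[CrF₆]⁴−

[CrF₆]⁴−: Ligand charges: each fluoride is −1. With an overall charge of −4 the chromium centre must be in the +2 oxidation state. Chromium is a group-6 element; Cr(II) is therefore d⁴. Fluoride is a weak-field ligand for a first-row metal, so the complex is high-spin. The t₂g³e_g¹ (high-spin) configuration has an unevenly filled e_g set; the Jahn–Teller theorem predicts a tetragonal distortion (typically axial elongation) to lift the degeneracy.
[Ni(NH₃)₆]²⁺: Ligand charges: ammonia is neutral. With an overall charge of +2 the nickel centre must be in the +2 oxidation state. Nickel is a group-10 element; Ni(II) is therefore d⁸. The d⁸ configuration leaves the e_g set evenly filled (or empty) — no strong Jahn–Teller driving force.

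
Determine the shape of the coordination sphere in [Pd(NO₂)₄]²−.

Each nitro (N-bound nitrite) is −1; balancing the −2 overall charge requires Pd(II).
Pd sits in group 10, so the d-electron count is 10 − 2 = 8.
Coordination number: 4.
A 4d d⁸ ion has a large crystal-field splitting; square planar leaves the high-energy d_{x²−y²} orbital empty and maximises CFSE.

square planar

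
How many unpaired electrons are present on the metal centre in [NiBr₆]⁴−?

Summing ligand charges against the −4 overall charge gives an oxidation state of +2 for nickel.
Nickel is a group-10 element; Ni(II) is therefore d⁸.
In an octahedral field the d⁸ configuration is t₂g⁶e_g² (only one arrangement possible), giving 2 unpaired electrons.

2 unpaired electrons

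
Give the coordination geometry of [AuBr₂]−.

Ligand charges: each bromide is −1. With an overall charge of −1 the gold centre must be in the +1 oxidation state.
Au sits in group 11, so the d-electron count is 11 − 1 = 10.
With 2 monodentate ligands the coordination number is 2.
A d¹⁰ ion with only two ligands adopts a linear arrangement (sp hybridisation; no CFSE preference).

linear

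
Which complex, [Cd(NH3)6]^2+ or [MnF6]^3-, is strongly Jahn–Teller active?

[MnF6]^3-

[Cd(NH3)6]^2+: Summing ligand charges against the +2 overall charge gives an oxidation state of +2 for cadmium. Cd sits in group 12, so the d-electron count is 12 − 2 = 10. The d¹⁰ configuration leaves the e_g set evenly filled (or empty) — no strong Jahn–Teller driving force.
[MnF6]^3-: Ligand charges: each fluoride is −1. With an overall charge of −3 the manganese centre must be in the +3 oxidation state. Group 7 minus oxidation state 3 gives a d⁴ configuration. Fluoride is a weak-field ligand for a first-row metal, so the complex is high-spin. The t₂g³e_g¹ (high-spin) configuration has an unevenly filled e_g set; the Jahn–Teller theorem predicts a tetragonal distortion (typically axial elongation) to lift the degeneracy.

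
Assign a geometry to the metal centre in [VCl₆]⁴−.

Each chloride is −1; balancing the −4 overall charge requires V(II).
Vanadium is a group-5 element; V(II) is therefore d³.
With 6 monodentate ligands the coordination number is 6.
Six donors around a single metal centre give an octahedral coordination sphere.

octahedral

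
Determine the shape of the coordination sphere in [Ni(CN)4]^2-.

Each cyanide is −1; balancing the −2 overall charge requires Ni(II).
Group 10 minus oxidation state 2 gives a d⁸ configuration.
With 4 monodentate ligands the coordination number is 4.
Cyanide is a strong-field ligand (high in the spectrochemical series).
A 3d d⁸ ion with strong-field ligands gains enough CFSE to favour square planar over tetrahedral.

square planar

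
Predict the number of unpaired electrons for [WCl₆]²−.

Ligand charges: each chloride is −1. With an overall charge of −2 the tungsten centre must be in the +4 oxidation state.
Tungsten is a group-6 element; W(IV) is therefore d².
In an octahedral field the d² configuration is t₂g²e_g⁰ (only one arrangement possible), giving 2 unpaired electrons.

2 unpaired electrons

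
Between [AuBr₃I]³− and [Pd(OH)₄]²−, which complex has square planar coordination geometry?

[Pd(OH)₄]²−

For [AuBr₃I]³−: Ligand charges: each bromide is −1; each iodide is −1. With an overall charge of −3 the gold centre must be in the +1 oxidation state. Group 11 minus oxidation state 1 gives a d¹⁰ configuration. A d¹⁰ ion has no crystal-field stabilisation preference between square planar and tetrahedral, so four ligands adopt the sterically favoured tetrahedral geometry. → tetrahedral.
For [Pd(OH)₄]²−: Ligand charges: each hydroxide is −1. With an overall charge of −2 the palladium centre must be in the +2 oxidation state. Group 10 minus oxidation state 2 gives a d⁸ configuration. A 4d d⁸ ion has a large crystal-field splitting; square planar leaves the high-energy d_{x²−y²} orbital empty and maximises CFSE. → square planar.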